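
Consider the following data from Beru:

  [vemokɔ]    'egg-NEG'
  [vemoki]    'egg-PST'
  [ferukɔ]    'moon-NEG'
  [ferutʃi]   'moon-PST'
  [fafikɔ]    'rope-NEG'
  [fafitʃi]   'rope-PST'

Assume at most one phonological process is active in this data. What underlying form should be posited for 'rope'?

/fafitʃ/

The stem for 'rope' ends in [k] in [fafikɔ] but [tʃ] in [fafitʃi].
Compare 'egg', with invariant [k] in [vemokɔ] and [vemoki]: an analysis with underlying /k/ and a rule producing [tʃ] before the PST suffix would wrongly predict alternation here too.
The alternation reflects depalatalization: palato-alveolar /tʃ/ becomes [k] when no front vowel follows. /tʃ/ is underlying.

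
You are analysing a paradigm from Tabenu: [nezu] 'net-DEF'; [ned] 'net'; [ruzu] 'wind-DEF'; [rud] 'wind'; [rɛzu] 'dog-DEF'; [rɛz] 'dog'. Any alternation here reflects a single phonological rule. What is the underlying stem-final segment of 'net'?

The stem for 'net' ends in [z] in [nezu] but [d] in [ned].
But 'dog' keeps [z] in both environments ([rɛzu], [rɛz]), so there is no rule changing /z/ to [d] in isolation.
So /d/ is underlying, and a rule of intervocalic spirantization — voiced stops become fricatives between vowels — gives [z].

/d/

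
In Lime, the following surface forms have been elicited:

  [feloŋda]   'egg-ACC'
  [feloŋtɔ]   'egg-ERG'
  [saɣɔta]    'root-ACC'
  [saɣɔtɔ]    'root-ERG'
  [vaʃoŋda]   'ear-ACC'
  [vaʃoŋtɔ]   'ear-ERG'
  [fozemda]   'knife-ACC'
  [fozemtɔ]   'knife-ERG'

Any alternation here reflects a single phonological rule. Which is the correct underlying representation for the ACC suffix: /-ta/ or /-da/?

/-da/

The ACC morpheme has two allomorphs, [-da] and [-ta].
By contrast the ERG suffix keeps its initial [t] throughout — that segment must be underlying.
The ACC suffix is therefore /-da/ underlyingly, with post-vocalic devoicing: voiced stops become voiceless after a vowel.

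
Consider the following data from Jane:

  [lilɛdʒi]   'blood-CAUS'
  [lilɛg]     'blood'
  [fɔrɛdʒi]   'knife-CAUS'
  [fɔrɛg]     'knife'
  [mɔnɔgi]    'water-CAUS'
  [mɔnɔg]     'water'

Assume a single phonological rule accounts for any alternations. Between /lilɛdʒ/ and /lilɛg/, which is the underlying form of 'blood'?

/lilɛdʒ/

'blood' shows [dʒ] ~ [g] at the end of the stem ([lilɛdʒi] vs [lilɛg]).
If /g/ were underlying and a rule turned it into [dʒ] before the CAUS suffix, 'water' would also alternate; but it has [g] in both [mɔnɔgi] and [mɔnɔg].
The alternation reflects depalatalization: palato-alveolar /dʒ/ becomes [g] when no front vowel follows. /dʒ/ is underlying.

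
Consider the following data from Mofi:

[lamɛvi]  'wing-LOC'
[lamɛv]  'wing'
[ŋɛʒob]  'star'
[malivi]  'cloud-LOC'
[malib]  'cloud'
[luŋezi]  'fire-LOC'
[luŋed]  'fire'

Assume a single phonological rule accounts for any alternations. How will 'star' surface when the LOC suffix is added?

'cloud' shows [v] ~ [b] at the end of the stem ([malivi] vs [malib]).
The stem 'wing' ([lamɛvi], [lamɛv]) shows [v] unchanged in both environments, so [v] cannot be basic with [b] derived in isolation.
The underlying segment must be /b/; voiced stops become fricatives between vowels, yielding [v] there.
From [ŋɛʒob] the stem 'star' is /ŋɛʒob/; between vowels this yields [ŋɛʒovi].

[ŋɛʒovi]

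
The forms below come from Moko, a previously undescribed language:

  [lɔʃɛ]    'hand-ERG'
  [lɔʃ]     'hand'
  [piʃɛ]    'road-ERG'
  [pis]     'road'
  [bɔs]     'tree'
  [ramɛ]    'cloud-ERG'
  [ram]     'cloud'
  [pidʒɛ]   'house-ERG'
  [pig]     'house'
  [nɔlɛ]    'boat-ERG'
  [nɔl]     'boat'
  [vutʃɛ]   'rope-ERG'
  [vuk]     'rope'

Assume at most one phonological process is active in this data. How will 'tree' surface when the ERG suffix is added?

[bɔʃɛ]

The stem for 'road' ends in [ʃ] in [piʃɛ] but [s] in [pis].
But 'hand' keeps [ʃ] in both environments ([lɔʃɛ], [lɔʃ]), so there is no rule changing /ʃ/ to [s] in isolation.
So /s/ is underlying, and a rule of palatalization before a front vowel — /k/, /g/ and /s/ become palato-alveolar [tʃ], [dʒ] and [ʃ] before a front vowel — gives [ʃ].
From [bɔs] the stem 'tree' is /bɔs/; before a front vowel this yields [bɔʃɛ].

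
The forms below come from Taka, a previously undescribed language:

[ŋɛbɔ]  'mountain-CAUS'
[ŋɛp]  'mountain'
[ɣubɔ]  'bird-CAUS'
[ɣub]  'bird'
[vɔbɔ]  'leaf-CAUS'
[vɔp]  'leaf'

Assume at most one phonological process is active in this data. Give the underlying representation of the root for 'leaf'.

The stem for 'leaf' ends in [b] in [vɔbɔ] but [p] in [vɔp].
Compare 'bird', with invariant [b] in [ɣubɔ] and [ɣub]: an analysis with underlying /b/ and a rule producing [p] in isolation would wrongly predict alternation here too.
So /p/ is underlying, and a rule of intervocalic voicing — voiceless stops become voiced between vowels — gives [b].
Hence 'leaf' is /vɔp/ underlyingly.

/vɔp/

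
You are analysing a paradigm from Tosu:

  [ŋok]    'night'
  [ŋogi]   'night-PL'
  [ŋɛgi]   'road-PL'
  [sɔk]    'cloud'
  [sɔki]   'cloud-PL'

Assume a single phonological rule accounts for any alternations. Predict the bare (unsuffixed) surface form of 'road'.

In [ŋok] and [ŋogi] the final segment of 'night' alternates: [k] ~ [g].
The stem 'cloud' ([sɔk], [sɔki]) shows [k] unchanged in both environments, so [k] cannot be basic with [g] derived before the PL suffix.
The underlying segment must be /g/; voiced obstruents become voiceless word-finally, yielding [k] there.
The one attested form of 'road', [ŋɛgi], shows underlying /ŋɛg/. Applying the same rule word-finally gives [ŋɛk].

[ŋɛk]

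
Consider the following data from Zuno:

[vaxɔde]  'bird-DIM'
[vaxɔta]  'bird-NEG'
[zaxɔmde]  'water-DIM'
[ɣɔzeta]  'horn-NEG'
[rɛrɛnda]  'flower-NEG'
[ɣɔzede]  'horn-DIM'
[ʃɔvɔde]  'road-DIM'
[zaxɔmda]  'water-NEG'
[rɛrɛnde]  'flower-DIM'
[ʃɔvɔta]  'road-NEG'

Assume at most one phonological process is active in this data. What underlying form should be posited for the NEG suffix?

The NEG suffix surfaces as [-da] and [-ta], depending on the final segment of the stem.
By contrast the DIM suffix keeps its initial [d] throughout — that segment must be underlying.
The NEG suffix is therefore /-ta/ underlyingly, with post-nasal voicing: voiceless stops become voiced after a nasal.

/-ta/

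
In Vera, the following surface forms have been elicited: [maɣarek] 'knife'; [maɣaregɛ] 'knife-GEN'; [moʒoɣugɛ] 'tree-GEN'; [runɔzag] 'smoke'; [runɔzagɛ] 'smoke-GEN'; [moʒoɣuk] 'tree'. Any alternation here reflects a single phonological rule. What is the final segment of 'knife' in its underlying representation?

/k/

In [maɣaregɛ] and [maɣarek] the final segment of 'knife' alternates: [g] ~ [k].
If /g/ were underlying and a rule turned it into [k] in isolation, 'smoke' would also alternate; but it has [g] in both [runɔzagɛ] and [runɔzag].
The alternation reflects intervocalic voicing: voiceless stops become voiced between vowels. /k/ is underlying.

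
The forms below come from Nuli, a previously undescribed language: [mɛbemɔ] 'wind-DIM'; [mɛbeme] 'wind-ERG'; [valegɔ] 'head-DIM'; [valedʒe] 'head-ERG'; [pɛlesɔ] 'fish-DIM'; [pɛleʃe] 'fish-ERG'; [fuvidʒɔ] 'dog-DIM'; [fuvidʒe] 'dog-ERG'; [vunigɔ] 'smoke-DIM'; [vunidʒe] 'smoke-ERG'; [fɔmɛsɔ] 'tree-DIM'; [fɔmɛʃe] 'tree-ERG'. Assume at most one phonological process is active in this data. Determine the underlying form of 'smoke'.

/vunig/

'smoke' shows [g] ~ [dʒ] at the end of the stem ([vunigɔ] vs [vunidʒe]).
Compare 'dog', with invariant [dʒ] in [fuvidʒɔ] and [fuvidʒe]: an analysis with underlying /dʒ/ and a rule producing [g] before the DIM suffix would wrongly predict alternation here too.
So /g/ is underlying, and a rule of palatalization before a front vowel — /g/ and /s/ become palato-alveolar [dʒ] and [ʃ] before a front vowel — gives [dʒ].
Hence 'smoke' is /vunig/ underlyingly.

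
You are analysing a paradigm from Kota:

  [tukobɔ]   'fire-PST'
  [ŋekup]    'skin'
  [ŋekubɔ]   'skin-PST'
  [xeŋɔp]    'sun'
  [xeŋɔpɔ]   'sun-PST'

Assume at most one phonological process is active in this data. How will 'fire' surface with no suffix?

[tukop]

In [ŋekup] and [ŋekubɔ] the final segment of 'skin' alternates: [p] ~ [b].
If /p/ were underlying and a rule turned it into [b] before the PST suffix, 'sun' would also alternate; but it has [p] in both [xeŋɔp] and [xeŋɔpɔ].
So /b/ is underlying, and a rule of word-final obstruent devoicing — voiced obstruents become voiceless word-finally — gives [p].
From [tukobɔ] the stem 'fire' is /tukob/; word-finally this yields [tukop].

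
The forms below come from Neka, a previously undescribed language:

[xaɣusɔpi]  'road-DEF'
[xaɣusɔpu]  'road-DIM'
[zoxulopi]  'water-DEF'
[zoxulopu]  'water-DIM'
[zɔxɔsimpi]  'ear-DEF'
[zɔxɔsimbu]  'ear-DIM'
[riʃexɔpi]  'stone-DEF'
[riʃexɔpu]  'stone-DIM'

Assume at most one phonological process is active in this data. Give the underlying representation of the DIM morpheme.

/-bu/

The DIM morpheme has two allomorphs, [-bu] and [-pu].
The DEF suffix, which begins with [p], is invariant after every stem; so [p] is not altered by any rule here.
The DIM suffix is therefore /-bu/ underlyingly, with post-vocalic devoicing: voiced stops become voiceless after a vowel.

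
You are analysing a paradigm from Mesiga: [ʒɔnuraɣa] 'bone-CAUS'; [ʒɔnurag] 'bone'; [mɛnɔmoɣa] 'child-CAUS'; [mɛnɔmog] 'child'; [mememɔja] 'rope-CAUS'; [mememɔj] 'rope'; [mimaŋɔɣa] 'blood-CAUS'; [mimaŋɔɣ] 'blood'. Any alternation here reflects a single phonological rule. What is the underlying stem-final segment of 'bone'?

/g/

The stem for 'bone' ends in [ɣ] in [ʒɔnuraɣa] but [g] in [ʒɔnurag].
If /ɣ/ were underlying and a rule turned it into [g] in isolation, 'blood' would also alternate; but it has [ɣ] in both [mimaŋɔɣa] and [mimaŋɔɣ].
Therefore /g/ is basic and [ɣ] is derived by intervocalic spirantization (voiced stops become fricatives between vowels).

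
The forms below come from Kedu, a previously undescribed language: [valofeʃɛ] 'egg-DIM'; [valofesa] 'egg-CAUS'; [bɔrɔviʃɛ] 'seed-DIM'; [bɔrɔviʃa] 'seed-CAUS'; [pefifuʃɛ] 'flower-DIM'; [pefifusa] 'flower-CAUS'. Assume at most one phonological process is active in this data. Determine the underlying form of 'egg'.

In [valofeʃɛ] and [valofesa] the final segment of 'egg' alternates: [ʃ] ~ [s].
Compare 'seed', with invariant [ʃ] in [bɔrɔviʃɛ] and [bɔrɔviʃa]: an analysis with underlying /ʃ/ and a rule producing [s] before the CAUS suffix would wrongly predict alternation here too.
So /s/ is underlying, and a rule of palatalization before a front vowel — /s/ becomes palato-alveolar [ʃ] before a front vowel — gives [ʃ].

/valofes/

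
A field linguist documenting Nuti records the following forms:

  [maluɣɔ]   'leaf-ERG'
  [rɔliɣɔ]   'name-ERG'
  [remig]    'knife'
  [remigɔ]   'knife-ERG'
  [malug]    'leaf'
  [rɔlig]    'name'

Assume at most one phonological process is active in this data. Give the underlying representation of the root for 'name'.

The root 'name' surfaces as [rɔlig] and [rɔliɣɔ], with a stem-final [g] ~ [ɣ] alternation.
The stem 'knife' ([remig], [remigɔ]) shows [g] unchanged in both environments, so [g] cannot be basic with [ɣ] derived before the ERG suffix.
The underlying segment must be /ɣ/; voiced fricatives become stops word-finally, yielding [g] there.

/rɔliɣ/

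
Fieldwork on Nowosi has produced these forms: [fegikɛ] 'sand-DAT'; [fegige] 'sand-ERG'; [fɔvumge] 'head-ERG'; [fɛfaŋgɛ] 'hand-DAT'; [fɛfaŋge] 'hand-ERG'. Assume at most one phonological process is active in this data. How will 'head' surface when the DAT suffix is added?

The DAT suffix surfaces as [-gɛ] and [-kɛ], depending on the final segment of the stem.
The ERG suffix, which begins with [g], is invariant after every stem; so [g] is not altered by any rule here.
So the underlying form is /-kɛ/, and voiceless stops become voiced after a nasal.
After 'head', which ends in a nasal, the suffix surfaces as [-gɛ], giving [fɔvumgɛ].

[fɔvumgɛ]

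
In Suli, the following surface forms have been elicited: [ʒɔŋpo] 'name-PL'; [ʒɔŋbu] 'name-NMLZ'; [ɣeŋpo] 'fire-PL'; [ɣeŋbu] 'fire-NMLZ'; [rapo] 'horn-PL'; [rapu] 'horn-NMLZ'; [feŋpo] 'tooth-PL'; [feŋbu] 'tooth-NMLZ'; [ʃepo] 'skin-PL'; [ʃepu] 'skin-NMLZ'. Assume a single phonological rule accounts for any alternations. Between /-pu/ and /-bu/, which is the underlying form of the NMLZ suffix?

The NMLZ suffix surfaces as [-bu] and [-pu], depending on the final segment of the stem.
By contrast the PL suffix keeps its initial [p] throughout — that segment must be underlying.
So the underlying form is /-bu/, and voiced stops become voiceless after a vowel.

/-bu/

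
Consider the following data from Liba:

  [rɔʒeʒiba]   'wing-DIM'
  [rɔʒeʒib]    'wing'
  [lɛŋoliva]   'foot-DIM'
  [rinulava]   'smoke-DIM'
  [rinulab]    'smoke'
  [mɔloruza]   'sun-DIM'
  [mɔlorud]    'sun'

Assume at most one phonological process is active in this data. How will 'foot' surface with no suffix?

[lɛŋolib]

'smoke' shows [v] ~ [b] at the end of the stem ([rinulava] vs [rinulab]).
Compare 'wing', with invariant [b] in [rɔʒeʒiba] and [rɔʒeʒib]: an analysis with underlying /b/ and a rule producing [v] before the DIM suffix would wrongly predict alternation here too.
Therefore /v/ is basic and [b] is derived by word-final hardening (voiced fricatives become stops word-finally).
From [lɛŋoliva] the stem 'foot' is /lɛŋoliv/; word-finally this yields [lɛŋolib].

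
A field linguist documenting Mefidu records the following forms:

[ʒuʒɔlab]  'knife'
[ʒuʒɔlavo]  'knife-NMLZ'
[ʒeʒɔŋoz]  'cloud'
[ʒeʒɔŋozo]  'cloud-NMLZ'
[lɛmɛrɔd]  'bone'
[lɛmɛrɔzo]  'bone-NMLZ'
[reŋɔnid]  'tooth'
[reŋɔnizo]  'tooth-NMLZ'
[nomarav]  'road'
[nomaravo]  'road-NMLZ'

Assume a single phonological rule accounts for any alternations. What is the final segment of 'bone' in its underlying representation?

The stem for 'bone' ends in [d] in [lɛmɛrɔd] but [z] in [lɛmɛrɔzo].
Compare 'cloud', with invariant [z] in [ʒeʒɔŋoz] and [ʒeʒɔŋozo]: an analysis with underlying /z/ and a rule producing [d] in isolation would wrongly predict alternation here too.
Therefore /d/ is basic and [z] is derived by intervocalic spirantization (voiced stops become fricatives between vowels).

/d/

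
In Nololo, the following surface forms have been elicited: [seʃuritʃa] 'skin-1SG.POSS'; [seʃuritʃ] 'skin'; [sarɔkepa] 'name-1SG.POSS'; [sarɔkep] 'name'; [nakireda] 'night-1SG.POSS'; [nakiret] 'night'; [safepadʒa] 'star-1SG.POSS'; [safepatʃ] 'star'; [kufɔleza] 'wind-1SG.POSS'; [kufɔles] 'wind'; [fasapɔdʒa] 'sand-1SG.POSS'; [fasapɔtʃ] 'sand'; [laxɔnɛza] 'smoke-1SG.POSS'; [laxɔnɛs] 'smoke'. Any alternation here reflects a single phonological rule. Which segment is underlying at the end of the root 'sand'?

The root 'sand' surfaces as [fasapɔdʒa] and [fasapɔtʃ], with a stem-final [dʒ] ~ [tʃ] alternation.
Compare 'skin', with invariant [tʃ] in [seʃuritʃa] and [seʃuritʃ]: an analysis with underlying /tʃ/ and a rule producing [dʒ] before the 1SG.POSS suffix would wrongly predict alternation here too.
So /dʒ/ is underlying, and a rule of word-final obstruent devoicing — voiced obstruents become voiceless word-finally — gives [tʃ].

/dʒ/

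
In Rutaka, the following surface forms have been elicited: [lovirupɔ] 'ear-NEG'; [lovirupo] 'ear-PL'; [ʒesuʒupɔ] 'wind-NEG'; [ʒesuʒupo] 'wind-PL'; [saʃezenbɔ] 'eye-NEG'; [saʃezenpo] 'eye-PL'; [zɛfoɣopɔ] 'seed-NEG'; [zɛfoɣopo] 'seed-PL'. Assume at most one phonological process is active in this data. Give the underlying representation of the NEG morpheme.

The NEG suffix surfaces as [-bɔ] and [-pɔ], depending on the final segment of the stem.
The PL suffix, which begins with [p], is invariant after every stem; so [p] is not altered by any rule here.
So the underlying form is /-bɔ/, and voiced stops become voiceless after a vowel.

/-bɔ/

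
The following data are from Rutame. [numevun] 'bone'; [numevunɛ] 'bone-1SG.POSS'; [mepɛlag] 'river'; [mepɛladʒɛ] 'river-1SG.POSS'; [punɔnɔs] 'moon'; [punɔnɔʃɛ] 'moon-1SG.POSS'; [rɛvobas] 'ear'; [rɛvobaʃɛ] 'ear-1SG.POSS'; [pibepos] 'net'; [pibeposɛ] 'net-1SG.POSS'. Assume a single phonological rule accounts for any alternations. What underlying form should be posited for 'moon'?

'moon' shows [s] ~ [ʃ] at the end of the stem ([punɔnɔs] vs [punɔnɔʃɛ]).
If /s/ were underlying and a rule turned it into [ʃ] before the 1SG.POSS suffix, 'net' would also alternate; but it has [s] in both [pibepos] and [pibeposɛ].
So /ʃ/ is underlying, and a rule of depalatalization — palato-alveolar /dʒ/ and /ʃ/ become [g] and [s] when no front vowel follows — gives [s].

/punɔnɔʃ/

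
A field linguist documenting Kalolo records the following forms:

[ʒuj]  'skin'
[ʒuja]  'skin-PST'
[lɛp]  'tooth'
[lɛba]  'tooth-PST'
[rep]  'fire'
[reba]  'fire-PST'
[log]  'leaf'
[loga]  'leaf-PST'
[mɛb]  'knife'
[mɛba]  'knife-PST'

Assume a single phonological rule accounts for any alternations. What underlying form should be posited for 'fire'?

'fire' shows [p] ~ [b] at the end of the stem ([rep] vs [reba]).
But 'knife' keeps [b] in both environments ([mɛb], [mɛba]), so there is no rule changing /b/ to [p] in isolation.
The alternation reflects intervocalic voicing: voiceless stops become voiced between vowels. /p/ is underlying.

/rep/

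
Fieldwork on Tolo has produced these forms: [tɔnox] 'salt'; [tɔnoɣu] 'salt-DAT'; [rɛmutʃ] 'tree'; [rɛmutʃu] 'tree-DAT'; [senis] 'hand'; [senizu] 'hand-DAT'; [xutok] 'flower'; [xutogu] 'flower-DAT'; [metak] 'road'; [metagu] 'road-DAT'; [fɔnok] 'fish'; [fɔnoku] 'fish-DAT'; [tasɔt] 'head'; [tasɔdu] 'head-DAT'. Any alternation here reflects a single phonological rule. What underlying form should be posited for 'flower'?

The stem for 'flower' ends in [k] in [xutok] but [g] in [xutogu].
But 'fish' keeps [k] in both environments ([fɔnok], [fɔnoku]), so there is no rule changing /k/ to [g] before the DAT suffix.
The underlying segment must be /g/; voiced obstruents become voiceless word-finally, yielding [k] there.
Hence 'flower' is /xutog/ underlyingly.

/xutog/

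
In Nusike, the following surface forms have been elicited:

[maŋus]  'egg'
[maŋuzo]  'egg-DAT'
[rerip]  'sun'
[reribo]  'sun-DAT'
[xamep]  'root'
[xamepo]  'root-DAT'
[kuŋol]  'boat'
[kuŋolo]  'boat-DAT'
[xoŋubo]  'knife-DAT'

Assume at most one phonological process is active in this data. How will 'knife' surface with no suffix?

The stem for 'sun' ends in [p] in [rerip] but [b] in [reribo].
The stem 'root' ([xamep], [xamepo]) shows [p] unchanged in both environments, so [p] cannot be basic with [b] derived before the DAT suffix.
The underlying segment must be /b/; voiced obstruents become voiceless word-finally, yielding [p] there.
The one attested form of 'knife', [xoŋubo], shows underlying /xoŋub/. Applying the same rule word-finally gives [xoŋup].

[xoŋup]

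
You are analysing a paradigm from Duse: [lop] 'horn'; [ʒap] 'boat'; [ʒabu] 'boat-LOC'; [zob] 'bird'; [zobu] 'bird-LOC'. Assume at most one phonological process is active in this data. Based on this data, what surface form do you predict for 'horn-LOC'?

The root 'boat' surfaces as [ʒap] and [ʒabu], with a stem-final [p] ~ [b] alternation.
But 'bird' keeps [b] in both environments ([zob], [zobu]), so there is no rule changing /b/ to [p] in isolation.
The alternation reflects intervocalic voicing: voiceless stops become voiced between vowels. /p/ is underlying.
From [lop] the stem 'horn' is /lop/; between vowels this yields [lobu].

[lobu]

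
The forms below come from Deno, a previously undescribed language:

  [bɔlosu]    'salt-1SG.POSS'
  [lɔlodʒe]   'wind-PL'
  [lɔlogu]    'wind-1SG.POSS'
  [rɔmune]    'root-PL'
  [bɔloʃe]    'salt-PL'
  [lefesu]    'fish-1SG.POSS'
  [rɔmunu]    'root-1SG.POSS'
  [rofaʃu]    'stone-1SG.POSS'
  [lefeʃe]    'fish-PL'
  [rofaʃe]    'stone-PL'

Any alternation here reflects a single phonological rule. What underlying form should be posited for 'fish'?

/lefes/

The root 'fish' surfaces as [lefeʃe] and [lefesu], with a stem-final [ʃ] ~ [s] alternation.
If /ʃ/ were underlying and a rule turned it into [s] before the 1SG.POSS suffix, 'stone' would also alternate; but it has [ʃ] in both [rofaʃe] and [rofaʃu].
Therefore /s/ is basic and [ʃ] is derived by palatalization before a front vowel (/g/ and /s/ become palato-alveolar [dʒ] and [ʃ] before a front vowel).
Hence 'fish' is /lefes/ underlyingly.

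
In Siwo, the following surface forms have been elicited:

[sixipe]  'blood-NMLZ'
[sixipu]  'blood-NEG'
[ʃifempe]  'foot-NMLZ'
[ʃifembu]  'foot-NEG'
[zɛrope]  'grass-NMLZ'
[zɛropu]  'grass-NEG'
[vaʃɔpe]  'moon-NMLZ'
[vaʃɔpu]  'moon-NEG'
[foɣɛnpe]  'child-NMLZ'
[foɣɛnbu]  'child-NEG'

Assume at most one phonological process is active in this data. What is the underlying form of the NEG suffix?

The NEG suffix surfaces as [-bu] and [-pu], depending on the final segment of the stem.
By contrast the NMLZ suffix keeps its initial [p] throughout — that segment must be underlying.
The NEG suffix is therefore /-bu/ underlyingly, with post-vocalic devoicing: voiced stops become voiceless after a vowel.

/-bu/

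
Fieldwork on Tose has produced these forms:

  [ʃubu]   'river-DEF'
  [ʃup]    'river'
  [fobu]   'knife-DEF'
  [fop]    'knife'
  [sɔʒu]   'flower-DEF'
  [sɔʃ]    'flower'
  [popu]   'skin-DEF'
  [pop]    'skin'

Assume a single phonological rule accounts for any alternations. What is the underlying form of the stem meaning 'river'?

/ʃub/

'river' shows [b] ~ [p] at the end of the stem ([ʃubu] vs [ʃup]).
The stem 'skin' ([popu], [pop]) shows [p] unchanged in both environments, so [p] cannot be basic with [b] derived before the DEF suffix.
So /b/ is underlying, and a rule of word-final obstruent devoicing — voiced obstruents become voiceless word-finally — gives [p].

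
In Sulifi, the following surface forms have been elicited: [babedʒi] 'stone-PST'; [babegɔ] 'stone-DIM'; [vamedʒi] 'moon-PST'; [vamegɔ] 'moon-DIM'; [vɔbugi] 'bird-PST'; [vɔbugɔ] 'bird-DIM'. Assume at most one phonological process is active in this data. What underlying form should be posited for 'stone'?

/babedʒ/

'stone' shows [dʒ] ~ [g] at the end of the stem ([babedʒi] vs [babegɔ]).
If /g/ were underlying and a rule turned it into [dʒ] before the PST suffix, 'bird' would also alternate; but it has [g] in both [vɔbugi] and [vɔbugɔ].
So /dʒ/ is underlying, and a rule of depalatalization — palato-alveolar /dʒ/ becomes [g] when no front vowel follows — gives [g].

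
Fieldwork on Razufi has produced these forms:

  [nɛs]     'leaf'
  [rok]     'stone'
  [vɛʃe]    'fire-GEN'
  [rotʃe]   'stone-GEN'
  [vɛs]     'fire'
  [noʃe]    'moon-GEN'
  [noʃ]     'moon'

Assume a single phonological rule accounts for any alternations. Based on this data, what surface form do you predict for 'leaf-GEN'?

[nɛʃe]

'fire' shows [ʃ] ~ [s] at the end of the stem ([vɛʃe] vs [vɛs]).
But 'moon' keeps [ʃ] in both environments ([noʃe], [noʃ]), so there is no rule changing /ʃ/ to [s] in isolation.
The underlying segment must be /s/; /k/ and /s/ become palato-alveolar [tʃ] and [ʃ] before a front vowel, yielding [ʃ] there.
The one attested form of 'leaf', [nɛs], shows underlying /nɛs/. Applying the same rule before a front vowel gives [nɛʃe].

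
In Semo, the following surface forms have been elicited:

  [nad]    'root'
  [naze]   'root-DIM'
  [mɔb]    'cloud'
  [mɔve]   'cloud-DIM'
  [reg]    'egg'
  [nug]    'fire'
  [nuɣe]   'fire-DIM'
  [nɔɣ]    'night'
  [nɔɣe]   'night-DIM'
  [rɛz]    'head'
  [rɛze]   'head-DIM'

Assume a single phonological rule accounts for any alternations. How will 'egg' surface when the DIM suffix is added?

[reɣe]

The stem for 'fire' ends in [g] in [nug] but [ɣ] in [nuɣe].
If /ɣ/ were underlying and a rule turned it into [g] in isolation, 'night' would also alternate; but it has [ɣ] in both [nɔɣ] and [nɔɣe].
Therefore /g/ is basic and [ɣ] is derived by intervocalic spirantization (voiced stops become fricatives between vowels).
From [reg] the stem 'egg' is /reg/; between vowels this yields [reɣe].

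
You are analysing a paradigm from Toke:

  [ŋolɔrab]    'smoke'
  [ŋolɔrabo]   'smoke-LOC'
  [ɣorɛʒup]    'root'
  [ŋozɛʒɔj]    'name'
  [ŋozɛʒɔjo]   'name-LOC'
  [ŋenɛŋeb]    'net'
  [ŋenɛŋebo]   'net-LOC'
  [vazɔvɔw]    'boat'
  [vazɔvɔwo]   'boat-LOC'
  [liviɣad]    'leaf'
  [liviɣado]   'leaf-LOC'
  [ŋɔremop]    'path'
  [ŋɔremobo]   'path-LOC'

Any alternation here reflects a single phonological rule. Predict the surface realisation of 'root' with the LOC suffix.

The stem for 'path' ends in [p] in [ŋɔremop] but [b] in [ŋɔremobo].
The stem 'net' ([ŋenɛŋeb], [ŋenɛŋebo]) shows [b] unchanged in both environments, so [b] cannot be basic with [p] derived in isolation.
So /p/ is underlying, and a rule of intervocalic voicing — voiceless stops become voiced between vowels — gives [b].
The one attested form of 'root', [ɣorɛʒup], shows underlying /ɣorɛʒup/. Applying the same rule between vowels gives [ɣorɛʒubo].

[ɣorɛʒubo]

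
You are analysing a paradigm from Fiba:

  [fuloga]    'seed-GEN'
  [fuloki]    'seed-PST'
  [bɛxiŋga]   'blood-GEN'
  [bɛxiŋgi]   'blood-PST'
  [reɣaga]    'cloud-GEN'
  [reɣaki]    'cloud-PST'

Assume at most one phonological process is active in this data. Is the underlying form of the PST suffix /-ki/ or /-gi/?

/-ki/

The PST suffix surfaces as [-gi] and [-ki], depending on the final segment of the stem.
By contrast the GEN suffix keeps its initial [g] throughout — that segment must be underlying.
So the underlying form is /-ki/, and voiceless stops become voiced after a nasal.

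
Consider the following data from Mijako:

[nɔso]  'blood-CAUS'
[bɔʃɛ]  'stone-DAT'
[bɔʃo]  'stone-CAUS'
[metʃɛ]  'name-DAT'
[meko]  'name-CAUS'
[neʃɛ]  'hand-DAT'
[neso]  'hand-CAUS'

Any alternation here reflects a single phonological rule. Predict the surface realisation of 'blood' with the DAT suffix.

[nɔʃɛ]

'hand' shows [ʃ] ~ [s] at the end of the stem ([neʃɛ] vs [neso]).
The stem 'stone' ([bɔʃɛ], [bɔʃo]) shows [ʃ] unchanged in both environments, so [ʃ] cannot be basic with [s] derived before the CAUS suffix.
Therefore /s/ is basic and [ʃ] is derived by palatalization before a front vowel (/k/ and /s/ become palato-alveolar [tʃ] and [ʃ] before a front vowel).
From [nɔso] the stem 'blood' is /nɔs/; before a front vowel this yields [nɔʃɛ].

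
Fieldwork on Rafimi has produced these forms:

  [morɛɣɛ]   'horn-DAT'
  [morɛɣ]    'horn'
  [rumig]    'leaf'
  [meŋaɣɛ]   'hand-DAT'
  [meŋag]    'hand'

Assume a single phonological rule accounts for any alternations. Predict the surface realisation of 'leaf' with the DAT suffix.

[rumiɣɛ]

In [meŋaɣɛ] and [meŋag] the final segment of 'hand' alternates: [ɣ] ~ [g].
The stem 'horn' ([morɛɣɛ], [morɛɣ]) shows [ɣ] unchanged in both environments, so [ɣ] cannot be basic with [g] derived in isolation.
So /g/ is underlying, and a rule of intervocalic spirantization — voiced stops become fricatives between vowels — gives [ɣ].
The one attested form of 'leaf', [rumig], shows underlying /rumig/. Applying the same rule between vowels gives [rumiɣɛ].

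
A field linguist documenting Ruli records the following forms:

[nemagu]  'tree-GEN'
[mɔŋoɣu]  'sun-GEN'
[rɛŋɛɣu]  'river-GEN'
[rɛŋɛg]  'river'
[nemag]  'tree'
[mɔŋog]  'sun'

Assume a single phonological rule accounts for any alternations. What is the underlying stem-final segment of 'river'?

In [rɛŋɛg] and [rɛŋɛɣu] the final segment of 'river' alternates: [g] ~ [ɣ].
If /g/ were underlying and a rule turned it into [ɣ] before the GEN suffix, 'tree' would also alternate; but it has [g] in both [nemag] and [nemagu].
So /ɣ/ is underlying, and a rule of word-final hardening — voiced fricatives become stops word-finally — gives [g].

/ɣ/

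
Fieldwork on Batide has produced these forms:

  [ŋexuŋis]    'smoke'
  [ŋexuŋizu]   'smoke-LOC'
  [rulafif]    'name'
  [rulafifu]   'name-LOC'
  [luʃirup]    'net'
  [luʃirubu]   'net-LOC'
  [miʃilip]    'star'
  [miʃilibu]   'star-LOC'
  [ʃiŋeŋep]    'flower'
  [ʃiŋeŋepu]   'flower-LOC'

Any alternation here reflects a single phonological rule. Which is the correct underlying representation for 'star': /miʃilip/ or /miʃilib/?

The root 'star' surfaces as [miʃilip] and [miʃilibu], with a stem-final [p] ~ [b] alternation.
Compare 'flower', with invariant [p] in [ʃiŋeŋep] and [ʃiŋeŋepu]: an analysis with underlying /p/ and a rule producing [b] before the LOC suffix would wrongly predict alternation here too.
The alternation reflects word-final obstruent devoicing: voiced obstruents become voiceless word-finally. /b/ is underlying.

/miʃilib/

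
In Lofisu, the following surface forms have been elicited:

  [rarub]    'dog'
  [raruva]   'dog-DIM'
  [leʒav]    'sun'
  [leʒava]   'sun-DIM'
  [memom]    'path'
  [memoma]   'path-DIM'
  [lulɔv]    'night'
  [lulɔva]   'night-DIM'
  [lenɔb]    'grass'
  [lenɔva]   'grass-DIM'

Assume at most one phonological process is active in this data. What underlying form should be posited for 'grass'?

In [lenɔb] and [lenɔva] the final segment of 'grass' alternates: [b] ~ [v].
But 'night' keeps [v] in both environments ([lulɔv], [lulɔva]), so there is no rule changing /v/ to [b] in isolation.
The alternation reflects intervocalic spirantization: voiced stops become fricatives between vowels. /b/ is underlying.
The underlying form of 'grass' is therefore /lenɔb/.

/lenɔb/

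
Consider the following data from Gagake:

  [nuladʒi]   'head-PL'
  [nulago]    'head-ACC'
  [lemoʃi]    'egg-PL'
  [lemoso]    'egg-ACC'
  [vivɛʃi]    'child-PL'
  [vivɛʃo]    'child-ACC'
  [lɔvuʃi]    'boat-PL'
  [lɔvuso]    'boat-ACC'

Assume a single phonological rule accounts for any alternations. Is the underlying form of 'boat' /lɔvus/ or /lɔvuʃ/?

In [lɔvuʃi] and [lɔvuso] the final segment of 'boat' alternates: [ʃ] ~ [s].
If /ʃ/ were underlying and a rule turned it into [s] before the ACC suffix, 'child' would also alternate; but it has [ʃ] in both [vivɛʃi] and [vivɛʃo].
The underlying segment must be /s/; /g/ and /s/ become palato-alveolar [dʒ] and [ʃ] before a front vowel, yielding [ʃ] there.

/lɔvus/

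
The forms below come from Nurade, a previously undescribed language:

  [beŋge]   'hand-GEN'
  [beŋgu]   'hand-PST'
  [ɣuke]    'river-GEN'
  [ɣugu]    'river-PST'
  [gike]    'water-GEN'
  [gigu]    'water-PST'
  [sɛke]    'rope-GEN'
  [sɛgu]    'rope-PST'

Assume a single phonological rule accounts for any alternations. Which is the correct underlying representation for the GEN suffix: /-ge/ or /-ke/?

The GEN morpheme has two allomorphs, [-ge] and [-ke].
By contrast the PST suffix keeps its initial [g] throughout — that segment must be underlying.
The GEN suffix is therefore /-ke/ underlyingly, with post-nasal voicing: voiceless stops become voiced after a nasal.

/-ke/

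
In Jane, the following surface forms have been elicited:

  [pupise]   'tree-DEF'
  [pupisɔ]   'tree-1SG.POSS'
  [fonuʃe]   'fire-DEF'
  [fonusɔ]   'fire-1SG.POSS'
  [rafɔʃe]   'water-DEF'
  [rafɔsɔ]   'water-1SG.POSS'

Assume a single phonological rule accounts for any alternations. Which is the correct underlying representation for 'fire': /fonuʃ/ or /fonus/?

'fire' shows [ʃ] ~ [s] at the end of the stem ([fonuʃe] vs [fonusɔ]).
If /s/ were underlying and a rule turned it into [ʃ] before the DEF suffix, 'tree' would also alternate; but it has [s] in both [pupise] and [pupisɔ].
The alternation reflects depalatalization: palato-alveolar /ʃ/ becomes [s] when no front vowel follows. /ʃ/ is underlying.

/fonuʃ/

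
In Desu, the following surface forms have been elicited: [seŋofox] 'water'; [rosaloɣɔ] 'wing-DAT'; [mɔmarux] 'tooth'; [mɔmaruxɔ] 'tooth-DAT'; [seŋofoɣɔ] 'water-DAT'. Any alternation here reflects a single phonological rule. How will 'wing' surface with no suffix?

The stem for 'water' ends in [x] in [seŋofox] but [ɣ] in [seŋofoɣɔ].
If /x/ were underlying and a rule turned it into [ɣ] before the DAT suffix, 'tooth' would also alternate; but it has [x] in both [mɔmarux] and [mɔmaruxɔ].
Therefore /ɣ/ is basic and [x] is derived by word-final obstruent devoicing (voiced obstruents become voiceless word-finally).
The one attested form of 'wing', [rosaloɣɔ], shows underlying /rosaloɣ/. Applying the same rule word-finally gives [rosalox].

[rosalox]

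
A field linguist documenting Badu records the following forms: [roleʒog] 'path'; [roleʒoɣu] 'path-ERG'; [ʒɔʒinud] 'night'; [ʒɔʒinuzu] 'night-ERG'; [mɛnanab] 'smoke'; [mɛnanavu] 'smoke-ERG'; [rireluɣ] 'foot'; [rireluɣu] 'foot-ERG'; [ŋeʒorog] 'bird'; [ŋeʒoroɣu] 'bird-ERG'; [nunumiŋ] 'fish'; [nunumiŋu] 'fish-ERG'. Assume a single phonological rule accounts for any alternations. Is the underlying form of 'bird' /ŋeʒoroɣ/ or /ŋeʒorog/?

The root 'bird' surfaces as [ŋeʒorog] and [ŋeʒoroɣu], with a stem-final [g] ~ [ɣ] alternation.
If /ɣ/ were underlying and a rule turned it into [g] in isolation, 'foot' would also alternate; but it has [ɣ] in both [rireluɣ] and [rireluɣu].
The alternation reflects intervocalic spirantization: voiced stops become fricatives between vowels. /g/ is underlying.

/ŋeʒorog/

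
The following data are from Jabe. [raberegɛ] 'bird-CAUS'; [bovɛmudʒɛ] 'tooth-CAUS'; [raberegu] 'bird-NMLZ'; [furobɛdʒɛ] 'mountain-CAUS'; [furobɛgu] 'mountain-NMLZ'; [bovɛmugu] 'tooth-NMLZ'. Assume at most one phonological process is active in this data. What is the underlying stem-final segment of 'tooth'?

'tooth' shows [g] ~ [dʒ] at the end of the stem ([bovɛmugu] vs [bovɛmudʒɛ]).
But 'bird' keeps [g] in both environments ([raberegu], [raberegɛ]), so there is no rule changing /g/ to [dʒ] before the CAUS suffix.
Therefore /dʒ/ is basic and [g] is derived by depalatalization (palato-alveolar /dʒ/ becomes [g] when no front vowel follows).

/dʒ/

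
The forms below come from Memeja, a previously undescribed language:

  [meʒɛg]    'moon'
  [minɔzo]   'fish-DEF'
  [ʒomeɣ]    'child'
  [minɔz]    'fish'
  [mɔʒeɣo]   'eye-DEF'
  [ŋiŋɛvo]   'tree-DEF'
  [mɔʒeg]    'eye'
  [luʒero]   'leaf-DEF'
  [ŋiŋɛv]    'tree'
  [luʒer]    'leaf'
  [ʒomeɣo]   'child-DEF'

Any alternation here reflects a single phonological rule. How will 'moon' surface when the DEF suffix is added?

[meʒɛɣo]

The stem for 'eye' ends in [ɣ] in [mɔʒeɣo] but [g] in [mɔʒeg].
If /ɣ/ were underlying and a rule turned it into [g] in isolation, 'child' would also alternate; but it has [ɣ] in both [ʒomeɣo] and [ʒomeɣ].
The underlying segment must be /g/; voiced stops become fricatives between vowels, yielding [ɣ] there.
From [meʒɛg] the stem 'moon' is /meʒɛg/; between vowels this yields [meʒɛɣo].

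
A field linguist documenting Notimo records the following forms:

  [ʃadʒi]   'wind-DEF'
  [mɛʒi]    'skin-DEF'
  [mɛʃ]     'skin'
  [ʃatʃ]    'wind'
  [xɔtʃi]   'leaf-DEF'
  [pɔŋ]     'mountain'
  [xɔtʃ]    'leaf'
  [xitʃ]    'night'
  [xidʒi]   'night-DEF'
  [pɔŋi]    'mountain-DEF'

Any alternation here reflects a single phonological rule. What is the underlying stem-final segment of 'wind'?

The stem for 'wind' ends in [dʒ] in [ʃadʒi] but [tʃ] in [ʃatʃ].
The stem 'leaf' ([xɔtʃi], [xɔtʃ]) shows [tʃ] unchanged in both environments, so [tʃ] cannot be basic with [dʒ] derived before the DEF suffix.
The underlying segment must be /dʒ/; voiced obstruents become voiceless word-finally, yielding [tʃ] there.

/dʒ/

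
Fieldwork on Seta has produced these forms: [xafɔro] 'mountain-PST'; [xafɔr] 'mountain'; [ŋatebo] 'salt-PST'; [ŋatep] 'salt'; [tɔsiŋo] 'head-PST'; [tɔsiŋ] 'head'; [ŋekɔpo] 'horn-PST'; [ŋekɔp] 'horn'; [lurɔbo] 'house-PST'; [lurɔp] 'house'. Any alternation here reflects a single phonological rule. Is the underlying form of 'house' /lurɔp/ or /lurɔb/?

The stem for 'house' ends in [b] in [lurɔbo] but [p] in [lurɔp].
If /p/ were underlying and a rule turned it into [b] before the PST suffix, 'horn' would also alternate; but it has [p] in both [ŋekɔpo] and [ŋekɔp].
The underlying segment must be /b/; voiced obstruents become voiceless word-finally, yielding [p] there.

/lurɔb/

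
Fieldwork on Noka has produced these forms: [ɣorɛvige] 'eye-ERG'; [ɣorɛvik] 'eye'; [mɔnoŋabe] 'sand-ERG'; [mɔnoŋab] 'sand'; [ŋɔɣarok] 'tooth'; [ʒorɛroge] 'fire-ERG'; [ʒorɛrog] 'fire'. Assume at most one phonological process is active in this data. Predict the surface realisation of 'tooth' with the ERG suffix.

[ŋɔɣaroge]

In [ɣorɛvige] and [ɣorɛvik] the final segment of 'eye' alternates: [g] ~ [k].
But 'fire' keeps [g] in both environments ([ʒorɛroge], [ʒorɛrog]), so there is no rule changing /g/ to [k] in isolation.
So /k/ is underlying, and a rule of intervocalic voicing — voiceless stops become voiced between vowels — gives [g].
From [ŋɔɣarok] the stem 'tooth' is /ŋɔɣarok/; between vowels this yields [ŋɔɣaroge].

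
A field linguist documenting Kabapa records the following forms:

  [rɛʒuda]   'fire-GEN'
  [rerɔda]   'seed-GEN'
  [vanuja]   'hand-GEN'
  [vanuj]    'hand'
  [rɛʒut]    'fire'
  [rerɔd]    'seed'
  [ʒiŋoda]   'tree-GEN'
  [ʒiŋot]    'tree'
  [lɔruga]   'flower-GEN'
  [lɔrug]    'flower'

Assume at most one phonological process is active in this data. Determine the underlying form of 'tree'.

/ʒiŋot/

The root 'tree' surfaces as [ʒiŋot] and [ʒiŋoda], with a stem-final [t] ~ [d] alternation.
If /d/ were underlying and a rule turned it into [t] in isolation, 'seed' would also alternate; but it has [d] in both [rerɔd] and [rerɔda].
The underlying segment must be /t/; voiceless stops become voiced between vowels, yielding [d] there.
Hence 'tree' is /ʒiŋot/ underlyingly.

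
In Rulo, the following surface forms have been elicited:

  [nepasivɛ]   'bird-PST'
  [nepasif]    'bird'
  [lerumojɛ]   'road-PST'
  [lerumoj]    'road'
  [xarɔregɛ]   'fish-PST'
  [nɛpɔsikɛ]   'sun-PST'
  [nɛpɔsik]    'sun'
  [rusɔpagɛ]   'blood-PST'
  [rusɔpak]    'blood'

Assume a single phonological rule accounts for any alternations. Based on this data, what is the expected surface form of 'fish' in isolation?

[xarɔrek]

'blood' shows [g] ~ [k] at the end of the stem ([rusɔpagɛ] vs [rusɔpak]).
The stem 'sun' ([nɛpɔsikɛ], [nɛpɔsik]) shows [k] unchanged in both environments, so [k] cannot be basic with [g] derived before the PST suffix.
So /g/ is underlying, and a rule of word-final obstruent devoicing — voiced obstruents become voiceless word-finally — gives [k].
The one attested form of 'fish', [xarɔregɛ], shows underlying /xarɔreg/. Applying the same rule word-finally gives [xarɔrek].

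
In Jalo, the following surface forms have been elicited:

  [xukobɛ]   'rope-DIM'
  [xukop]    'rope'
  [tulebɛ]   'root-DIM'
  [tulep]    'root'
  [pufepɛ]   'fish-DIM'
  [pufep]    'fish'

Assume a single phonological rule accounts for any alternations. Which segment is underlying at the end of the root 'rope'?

/b/

'rope' shows [b] ~ [p] at the end of the stem ([xukobɛ] vs [xukop]).
But 'fish' keeps [p] in both environments ([pufepɛ], [pufep]), so there is no rule changing /p/ to [b] before the DIM suffix.
So /b/ is underlying, and a rule of word-final obstruent devoicing — voiced obstruents become voiceless word-finally — gives [p].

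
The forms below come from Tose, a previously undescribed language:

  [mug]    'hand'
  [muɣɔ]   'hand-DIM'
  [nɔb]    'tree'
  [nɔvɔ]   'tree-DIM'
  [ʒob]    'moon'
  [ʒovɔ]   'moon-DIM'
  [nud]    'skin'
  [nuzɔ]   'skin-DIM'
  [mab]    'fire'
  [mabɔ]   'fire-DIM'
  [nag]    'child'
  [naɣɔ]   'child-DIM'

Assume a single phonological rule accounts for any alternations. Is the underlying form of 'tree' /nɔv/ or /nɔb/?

/nɔv/

In [nɔb] and [nɔvɔ] the final segment of 'tree' alternates: [b] ~ [v].
But 'fire' keeps [b] in both environments ([mab], [mabɔ]), so there is no rule changing /b/ to [v] before the DIM suffix.
The alternation reflects word-final hardening: voiced fricatives become stops word-finally. /v/ is underlying.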